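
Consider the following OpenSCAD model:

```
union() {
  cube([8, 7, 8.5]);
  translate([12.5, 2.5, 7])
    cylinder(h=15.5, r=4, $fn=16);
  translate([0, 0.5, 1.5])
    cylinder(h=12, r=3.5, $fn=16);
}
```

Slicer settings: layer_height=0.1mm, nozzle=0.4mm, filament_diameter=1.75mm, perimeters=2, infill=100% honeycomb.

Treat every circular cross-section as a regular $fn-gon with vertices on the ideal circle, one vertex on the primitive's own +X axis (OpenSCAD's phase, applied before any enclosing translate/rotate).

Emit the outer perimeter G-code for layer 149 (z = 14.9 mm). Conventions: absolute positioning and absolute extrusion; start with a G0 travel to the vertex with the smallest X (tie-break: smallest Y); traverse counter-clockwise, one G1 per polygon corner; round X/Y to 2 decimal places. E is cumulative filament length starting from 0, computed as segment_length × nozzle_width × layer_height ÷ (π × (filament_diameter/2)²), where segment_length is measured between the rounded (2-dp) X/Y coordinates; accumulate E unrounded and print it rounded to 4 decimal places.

At z = 14.9 mm: the cube is not intersected at this z (z outside [0, 8.5]); the cylinder at (12.5, 2.5): section is a regular 16-gon, circumradius r=4; the cylinder at (0, 0.5) is not intersected at this z (z outside [1.5, 13.5]); Merging all regions: only the r=4 cylinder at (12.5, 2.5) is present, so the union is just that shape — 1 connected region. The outline is a single polygon with 16 vertices. Extrusion per mm of travel: 0.4 × 0.1 / (π × 0.875²) = 0.016630. Accumulating E over each segment gives final E = 0.4155.

G0 X8.50 Y2.50 Z14.90
G1 X8.80 Y0.97 E0.0259
G1 X9.67 Y-0.33 E0.0519
G1 X10.97 Y-1.20 E0.0780
G1 X12.50 Y-1.50 E0.1039
G1 X14.03 Y-1.20 E0.1298
G1 X15.33 Y-0.33 E0.1558
G1 X16.20 Y0.97 E0.1818
G1 X16.50 Y2.50 E0.2078
G1 X16.20 Y4.03 E0.2337
G1 X15.33 Y5.33 E0.2597
G1 X14.03 Y6.20 E0.2857
G1 X12.50 Y6.50 E0.3117
G1 X10.97 Y6.20 E0.3376
G1 X9.67 Y5.33 E0.3636
G1 X8.80 Y4.03 E0.3896
G1 X8.50 Y2.50 E0.4155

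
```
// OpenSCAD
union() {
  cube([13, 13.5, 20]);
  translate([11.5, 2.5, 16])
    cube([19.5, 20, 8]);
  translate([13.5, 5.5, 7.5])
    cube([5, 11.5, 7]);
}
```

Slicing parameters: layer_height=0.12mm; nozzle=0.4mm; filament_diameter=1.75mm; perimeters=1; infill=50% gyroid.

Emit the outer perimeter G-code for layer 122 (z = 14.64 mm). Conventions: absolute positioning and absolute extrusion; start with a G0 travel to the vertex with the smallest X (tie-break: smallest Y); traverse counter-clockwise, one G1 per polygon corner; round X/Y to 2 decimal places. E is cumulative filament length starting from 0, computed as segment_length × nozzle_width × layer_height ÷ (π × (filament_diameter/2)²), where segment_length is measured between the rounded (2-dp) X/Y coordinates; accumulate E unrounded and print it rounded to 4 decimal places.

G0 X0.00 Y0.00 Z14.64
G1 X13.00 Y0.00 E0.2594
G1 X13.00 Y13.50 E0.5288
G1 X0.00 Y13.50 E0.7883
G1 X0.00 Y0.00 E1.0577

At z = 14.64 mm: the 13×13.5 cube contributes its full rectangle; the cube at (11.5, 2.5) is absent (z outside [16, 24]); the cube at (13.5, 5.5) does not reach this height (z outside [7.5, 14.5]); Combining (union): only the 13×13.5 cube is present, so the union is just that shape — 1 connected region. The outline is a single polygon with 4 vertices. Extrusion per mm of travel: 0.4 × 0.12 / (π × 0.875²) = 0.019956. Accumulating E over each segment gives final E = 1.0577.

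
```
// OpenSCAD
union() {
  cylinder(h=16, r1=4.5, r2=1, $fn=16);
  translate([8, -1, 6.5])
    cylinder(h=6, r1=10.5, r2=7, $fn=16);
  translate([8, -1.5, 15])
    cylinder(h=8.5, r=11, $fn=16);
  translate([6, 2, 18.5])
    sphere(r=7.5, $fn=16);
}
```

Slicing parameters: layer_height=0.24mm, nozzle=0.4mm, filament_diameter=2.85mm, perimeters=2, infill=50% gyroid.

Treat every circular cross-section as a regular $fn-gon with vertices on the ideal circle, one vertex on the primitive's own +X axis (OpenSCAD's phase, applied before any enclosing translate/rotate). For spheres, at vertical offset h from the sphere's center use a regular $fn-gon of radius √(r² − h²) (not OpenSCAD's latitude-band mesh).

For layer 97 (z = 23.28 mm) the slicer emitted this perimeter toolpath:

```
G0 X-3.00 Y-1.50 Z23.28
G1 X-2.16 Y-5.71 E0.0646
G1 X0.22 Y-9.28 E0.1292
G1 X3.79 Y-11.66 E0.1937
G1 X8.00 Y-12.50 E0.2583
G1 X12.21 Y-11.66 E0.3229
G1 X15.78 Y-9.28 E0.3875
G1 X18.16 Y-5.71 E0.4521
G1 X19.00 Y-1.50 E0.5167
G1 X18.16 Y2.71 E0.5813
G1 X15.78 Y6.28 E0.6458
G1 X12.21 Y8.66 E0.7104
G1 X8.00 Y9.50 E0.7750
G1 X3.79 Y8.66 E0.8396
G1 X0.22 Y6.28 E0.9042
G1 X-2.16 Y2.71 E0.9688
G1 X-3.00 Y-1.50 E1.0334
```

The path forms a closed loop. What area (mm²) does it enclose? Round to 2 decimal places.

Apply the shoelace formula to the sequence of (X, Y) vertices; enclosed area = 370.40 mm².

370.40 mm²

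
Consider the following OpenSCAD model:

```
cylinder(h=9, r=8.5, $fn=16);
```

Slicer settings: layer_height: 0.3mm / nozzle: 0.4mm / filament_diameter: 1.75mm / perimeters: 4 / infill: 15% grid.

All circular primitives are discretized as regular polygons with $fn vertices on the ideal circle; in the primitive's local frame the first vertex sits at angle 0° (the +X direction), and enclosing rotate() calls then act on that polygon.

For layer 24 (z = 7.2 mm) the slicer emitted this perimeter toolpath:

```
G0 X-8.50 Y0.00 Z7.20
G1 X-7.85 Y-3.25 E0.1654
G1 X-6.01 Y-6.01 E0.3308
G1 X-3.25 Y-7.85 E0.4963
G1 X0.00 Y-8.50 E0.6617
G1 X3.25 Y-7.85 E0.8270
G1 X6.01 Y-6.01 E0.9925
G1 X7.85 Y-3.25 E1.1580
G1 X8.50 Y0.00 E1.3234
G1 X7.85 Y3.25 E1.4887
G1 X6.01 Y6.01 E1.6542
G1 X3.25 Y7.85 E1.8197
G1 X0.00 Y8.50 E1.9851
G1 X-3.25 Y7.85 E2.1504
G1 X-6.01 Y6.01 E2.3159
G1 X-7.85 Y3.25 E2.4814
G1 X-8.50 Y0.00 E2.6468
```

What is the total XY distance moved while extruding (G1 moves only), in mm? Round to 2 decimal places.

Sum the Euclidean lengths of each G1 segment: total = 53.05 mm.

53.05 mm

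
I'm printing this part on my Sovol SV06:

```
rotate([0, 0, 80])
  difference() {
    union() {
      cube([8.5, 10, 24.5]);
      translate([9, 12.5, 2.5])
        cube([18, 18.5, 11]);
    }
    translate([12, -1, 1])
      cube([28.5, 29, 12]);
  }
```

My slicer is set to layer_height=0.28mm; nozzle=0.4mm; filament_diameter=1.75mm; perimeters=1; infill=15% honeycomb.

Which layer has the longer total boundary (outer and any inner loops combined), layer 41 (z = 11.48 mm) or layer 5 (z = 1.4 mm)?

Layer 41 (z = 11.48): the cube is present — its section is the full 8.5×10 rectangle (perimeter 37.00 mm); the 18×18.5 cube at (9, 12.5) contributes its full rectangle (perimeter 73.00 mm); Merging all regions: the 2 present regions are separate (no shared area or edge), so areas and boundary lengths simply add and each stays a separate island — boundary = 110.00 mm; the 28.5×29 cube at (12, -1) contributes its full rectangle (perimeter 115.00 mm); Taking the first minus the rest: starting from that combined region, the 28.5×29 cube at (12, -1) partially overlaps it — only the 232.50 mm² overlap (of its 826.50 mm²) is removed, clipping the outline — boundary = 110.00 mm; (whole slice rotated 80° about Z — lengths, areas and connectivity unchanged). So its perimeter = 110.00 mm. Layer 5 (z = 1.4): the 8.5×10 cube contributes its full rectangle (perimeter 37.00 mm); the cube at (9, 12.5) is not intersected at this z (z outside [2.5, 13.5]); Merging all regions: only the 8.5×10 cube is present, so the union is just that shape — boundary = 37.00 mm; the 28.5×29 cube at (12, -1) contributes its full rectangle (perimeter 115.00 mm); Subtracting the remaining from the first: starting from that combined region, the 28.5×29 cube at (12, -1) misses the remaining region (no effect) — boundary = 37.00 mm; (rotated 80° about Z; rotation is an isometry so areas/perimeters/island counts are preserved). So its perimeter = 37.00 mm. Layer 41 is larger (110.00 vs 37.00 mm).

layer 41 (z = 11.48 mm)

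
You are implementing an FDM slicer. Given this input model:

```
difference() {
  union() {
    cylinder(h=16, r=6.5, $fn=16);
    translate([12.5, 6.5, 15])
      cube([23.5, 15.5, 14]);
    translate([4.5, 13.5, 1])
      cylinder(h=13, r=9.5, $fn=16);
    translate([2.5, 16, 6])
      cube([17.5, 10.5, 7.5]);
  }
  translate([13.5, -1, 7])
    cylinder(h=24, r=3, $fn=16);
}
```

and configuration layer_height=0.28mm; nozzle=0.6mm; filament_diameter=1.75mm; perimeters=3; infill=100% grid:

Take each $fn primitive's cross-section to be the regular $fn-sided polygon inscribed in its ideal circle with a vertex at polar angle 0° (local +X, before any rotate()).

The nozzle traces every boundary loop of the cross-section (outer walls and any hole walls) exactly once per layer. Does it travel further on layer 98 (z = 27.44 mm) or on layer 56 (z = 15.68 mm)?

Layer 98 (z = 27.44): the cylinder does not reach this height (z outside [0, 16]); the cube at (12.5, 6.5) is present — its section is the full 23.5×15.5 rectangle (perimeter 78.00 mm); the cylinder at (4.5, 13.5) does not reach this height (z outside [1, 14]); the cube at (2.5, 16) is absent (z outside [6, 13.5]); Taking the union: only the 23.5×15.5 cube at (12.5, 6.5) is present, so the union is just that shape — boundary = 78.00 mm; the r=3 cylinder at (13.5, -1) gives a regular 16-gon of circumradius 3 (constant along its height) (perimeter = 2·16·3.000·sin(180°/16) = 18.73 mm); Taking the first minus the rest: starting from the result so far, the r=3 cylinder at (13.5, -1) misses the remaining region (no effect) — boundary = 78.00 mm. So its perimeter = 78.00 mm. Layer 56 (z = 15.68): the r=6.5 cylinder gives a regular 16-gon of circumradius 6.5 (constant along its height) (perimeter = 2·16·6.500·sin(180°/16) = 40.58 mm); the 23.5×15.5 cube at (12.5, 6.5) contributes its full rectangle (perimeter 78.00 mm); the cylinder at (4.5, 13.5) is not intersected at this z (z outside [1, 14]); the cube at (2.5, 16) is absent (z outside [6, 13.5]); Combining (union): the 2 present regions are separate (no shared area or edge), so areas and boundary lengths simply add and each stays a separate island — boundary = 118.58 mm; the cylinder at (13.5, -1): section is a regular 16-gon, circumradius r=3 (perimeter = 2·16·3.000·sin(180°/16) = 18.73 mm); Subtracting the remaining from the first: starting from that combined region, the r=3 cylinder at (13.5, -1) misses the remaining region (no effect) — boundary = 118.58 mm. So its perimeter = 118.58 mm. Layer 56 is larger (118.58 vs 78.00 mm).

layer 56 (z = 15.68 mm)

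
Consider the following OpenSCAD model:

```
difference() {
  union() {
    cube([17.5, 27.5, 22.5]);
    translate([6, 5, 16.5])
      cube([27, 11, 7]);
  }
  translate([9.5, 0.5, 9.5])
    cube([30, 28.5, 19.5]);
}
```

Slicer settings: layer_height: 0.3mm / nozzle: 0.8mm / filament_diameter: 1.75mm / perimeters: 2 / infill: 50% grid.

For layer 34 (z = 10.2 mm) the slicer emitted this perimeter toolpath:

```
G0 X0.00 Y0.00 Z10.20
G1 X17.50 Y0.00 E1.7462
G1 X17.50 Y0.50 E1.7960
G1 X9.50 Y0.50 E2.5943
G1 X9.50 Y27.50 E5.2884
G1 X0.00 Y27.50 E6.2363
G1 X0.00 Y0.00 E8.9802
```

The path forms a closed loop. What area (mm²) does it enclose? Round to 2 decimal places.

Apply the shoelace formula to the sequence of (X, Y) vertices; enclosed area = 265.25 mm².

265.25 mm²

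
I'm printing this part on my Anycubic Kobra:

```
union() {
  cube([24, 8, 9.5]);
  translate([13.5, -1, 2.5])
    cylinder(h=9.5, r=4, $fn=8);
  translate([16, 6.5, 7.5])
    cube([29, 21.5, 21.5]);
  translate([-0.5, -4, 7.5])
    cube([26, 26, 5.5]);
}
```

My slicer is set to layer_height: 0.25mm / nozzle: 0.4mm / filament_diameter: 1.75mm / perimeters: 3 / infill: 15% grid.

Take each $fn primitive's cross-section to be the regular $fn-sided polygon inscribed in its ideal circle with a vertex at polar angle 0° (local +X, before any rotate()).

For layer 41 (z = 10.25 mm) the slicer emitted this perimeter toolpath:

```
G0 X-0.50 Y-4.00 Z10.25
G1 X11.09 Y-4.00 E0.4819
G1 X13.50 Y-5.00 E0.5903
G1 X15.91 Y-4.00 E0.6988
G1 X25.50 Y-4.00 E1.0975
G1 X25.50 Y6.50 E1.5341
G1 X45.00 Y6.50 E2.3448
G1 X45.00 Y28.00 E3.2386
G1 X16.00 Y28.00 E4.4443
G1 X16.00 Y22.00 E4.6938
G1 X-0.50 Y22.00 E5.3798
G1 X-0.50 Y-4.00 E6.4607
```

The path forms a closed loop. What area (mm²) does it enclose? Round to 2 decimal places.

Apply the shoelace formula to the sequence of (X, Y) vertices; enclosed area = 1154.66 mm².

1154.66 mm²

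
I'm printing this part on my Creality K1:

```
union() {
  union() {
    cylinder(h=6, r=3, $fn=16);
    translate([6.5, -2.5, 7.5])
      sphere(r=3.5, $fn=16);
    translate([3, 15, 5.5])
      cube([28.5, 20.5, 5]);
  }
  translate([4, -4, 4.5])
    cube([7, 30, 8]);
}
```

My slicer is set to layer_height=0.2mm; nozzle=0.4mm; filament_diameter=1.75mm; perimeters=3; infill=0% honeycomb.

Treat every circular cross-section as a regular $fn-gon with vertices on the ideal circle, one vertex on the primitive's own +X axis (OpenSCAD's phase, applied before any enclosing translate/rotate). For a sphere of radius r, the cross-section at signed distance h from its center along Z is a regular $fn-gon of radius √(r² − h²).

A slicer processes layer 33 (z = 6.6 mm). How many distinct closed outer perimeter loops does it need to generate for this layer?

At z = 6.6 mm: the cylinder is absent (z outside [0, 6]); the r=3.5 sphere at (6.5, -2.5) contributes a regular 16-gon of circumradius √(3.5²−0.9²) = 3.382; the cube at (3, 15) (footprint 28.5×20.5) is included at this height; Merging all regions: the 2 present regions are separate (no shared area or edge), so areas and boundary lengths simply add and each stays a separate island — 2 connected regions; the cube at (4, -4) (footprint 7×30) is included at this height; Combining (union): the regions partially overlap (shared area 101.83 mm²), so overlapping operands fuse into one piece — 1 connected region. The result has 1 disconnected region.

1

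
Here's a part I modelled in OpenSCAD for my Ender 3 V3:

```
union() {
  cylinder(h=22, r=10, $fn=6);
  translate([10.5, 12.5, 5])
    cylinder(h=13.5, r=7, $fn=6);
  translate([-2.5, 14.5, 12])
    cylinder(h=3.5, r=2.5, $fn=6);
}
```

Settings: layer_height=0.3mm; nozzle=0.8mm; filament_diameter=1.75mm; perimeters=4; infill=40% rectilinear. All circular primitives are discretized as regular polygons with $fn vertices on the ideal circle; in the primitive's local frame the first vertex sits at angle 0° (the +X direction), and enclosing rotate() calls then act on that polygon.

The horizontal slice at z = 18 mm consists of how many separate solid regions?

2

At z = 18 mm: the cylinder: section is a regular 6-gon, circumradius r=10; the cylinder at (10.5, 12.5): section is a regular 6-gon, circumradius r=7; the cylinder at (-2.5, 14.5) is absent (z outside [12, 15.5]); Merging all regions: the 2 present regions are separate (no shared area or edge), so areas and boundary lengths simply add and each stays a separate island — 2 connected regions. The result has 2 disconnected regions.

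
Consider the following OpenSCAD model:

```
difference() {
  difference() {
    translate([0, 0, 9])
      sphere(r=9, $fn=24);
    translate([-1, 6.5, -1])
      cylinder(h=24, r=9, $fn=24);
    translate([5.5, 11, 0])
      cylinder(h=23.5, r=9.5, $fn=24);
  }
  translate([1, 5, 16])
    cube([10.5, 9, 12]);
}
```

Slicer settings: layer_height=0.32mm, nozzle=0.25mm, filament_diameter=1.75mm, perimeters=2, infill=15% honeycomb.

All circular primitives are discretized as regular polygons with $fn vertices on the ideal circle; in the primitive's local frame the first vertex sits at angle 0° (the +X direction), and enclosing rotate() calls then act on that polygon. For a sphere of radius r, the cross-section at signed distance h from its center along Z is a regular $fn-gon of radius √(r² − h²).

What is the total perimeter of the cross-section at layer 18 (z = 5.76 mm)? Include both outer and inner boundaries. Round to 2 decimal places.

At z = 5.76 mm: the r=9 sphere contributes a regular 24-gon of circumradius √(9²−3.24²) = 8.397 (perimeter = 2·24·8.397·sin(180°/24) = 52.61 mm); the r=9 cylinder at (-1, 6.5) contributes a regular 24-gon of circumradius 9 (perimeter = 2·24·9.000·sin(180°/24) = 56.39 mm); the r=9.5 cylinder at (5.5, 11) contributes a regular 24-gon of circumradius 9.5 (perimeter = 2·24·9.500·sin(180°/24) = 59.52 mm); Taking the first minus the rest: starting from the r=9 sphere, the r=9 cylinder at (-1, 6.5) partially overlaps it — only the 123.81 mm² overlap (of its 251.57 mm²) is removed, clipping the outline; the r=9.5 cylinder at (5.5, 11) partially overlaps it — only the 1.52 mm² overlap (of its 280.30 mm²) is removed, clipping the outline — boundary = 48.56 mm; the cube at (1, 5) does not reach this height (z outside [16, 28]); Taking the first minus the rest: none of the subtracted shapes is present at this height, so the result so far is unchanged — boundary = 48.56 mm. Overall, the cross-section is a single solid region. Total boundary length (outer) = 48.56 mm.

48.56 mm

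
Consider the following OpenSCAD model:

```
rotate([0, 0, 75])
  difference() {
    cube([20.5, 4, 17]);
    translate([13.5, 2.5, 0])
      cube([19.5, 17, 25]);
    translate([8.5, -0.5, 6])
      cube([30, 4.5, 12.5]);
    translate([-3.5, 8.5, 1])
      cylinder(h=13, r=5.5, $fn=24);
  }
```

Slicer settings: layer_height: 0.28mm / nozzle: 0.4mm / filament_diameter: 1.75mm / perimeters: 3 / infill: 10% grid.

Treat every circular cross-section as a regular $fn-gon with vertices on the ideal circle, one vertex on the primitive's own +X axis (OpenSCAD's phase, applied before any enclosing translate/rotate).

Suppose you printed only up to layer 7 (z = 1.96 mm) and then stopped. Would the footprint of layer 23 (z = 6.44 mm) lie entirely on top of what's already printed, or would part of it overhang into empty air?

entirely on top

Compare the two slices. At z = 1.96: the cube (footprint 20.5×4) is included at this height (area 82.00 mm²); the 19.5×17 cube at (13.5, 2.5) contributes its full rectangle (area 331.50 mm²); the cube at (8.5, -0.5) is absent (z outside [6, 18.5]); the cylinder at (-3.5, 8.5): section is a regular 24-gon, circumradius r=5.5 (area = (24/2)·5.500²·sin(360°/24) = 93.95 mm²); Taking the first minus the rest: starting from the 20.5×4 cube (82.00 mm²), the 19.5×17 cube at (13.5, 2.5) partially overlaps it — only the 10.50 mm² overlap (of its 331.50 mm²) is removed, clipping the outline; the r=5.5 cylinder at (-3.5, 8.5) misses the remaining region (no effect) — area = 71.50 mm²; (rotated 75° about Z; rotation is an isometry so areas/perimeters/island counts are preserved). At z = 6.44: the cube (footprint 20.5×4) is included at this height (area 82.00 mm²); the cube at (13.5, 2.5) is present — its section is the full 19.5×17 rectangle (area 331.50 mm²); the cube at (8.5, -0.5) is present — its section is the full 30×4.5 rectangle (area 135.00 mm²); the r=5.5 cylinder at (-3.5, 8.5) gives a regular 24-gon of circumradius 5.5 (constant along its height) (area = (24/2)·5.500²·sin(360°/24) = 93.95 mm²); After the difference (first − rest): starting from the 20.5×4 cube (82.00 mm²), the 19.5×17 cube at (13.5, 2.5) partially overlaps it — only the 10.50 mm² overlap (of its 331.50 mm²) is removed, clipping the outline; the 30×4.5 cube at (8.5, -0.5) partially overlaps it — only the 37.50 mm² overlap (of its 135.00 mm²) is removed, clipping the outline; the r=5.5 cylinder at (-3.5, 8.5) misses the remaining region (no effect) — area = 34.00 mm²; (whole slice rotated 75° about Z — lengths, areas and connectivity unchanged). Checking containment: the cross-section at z = 6.44 is a subset of the cross-section at z = 1.96.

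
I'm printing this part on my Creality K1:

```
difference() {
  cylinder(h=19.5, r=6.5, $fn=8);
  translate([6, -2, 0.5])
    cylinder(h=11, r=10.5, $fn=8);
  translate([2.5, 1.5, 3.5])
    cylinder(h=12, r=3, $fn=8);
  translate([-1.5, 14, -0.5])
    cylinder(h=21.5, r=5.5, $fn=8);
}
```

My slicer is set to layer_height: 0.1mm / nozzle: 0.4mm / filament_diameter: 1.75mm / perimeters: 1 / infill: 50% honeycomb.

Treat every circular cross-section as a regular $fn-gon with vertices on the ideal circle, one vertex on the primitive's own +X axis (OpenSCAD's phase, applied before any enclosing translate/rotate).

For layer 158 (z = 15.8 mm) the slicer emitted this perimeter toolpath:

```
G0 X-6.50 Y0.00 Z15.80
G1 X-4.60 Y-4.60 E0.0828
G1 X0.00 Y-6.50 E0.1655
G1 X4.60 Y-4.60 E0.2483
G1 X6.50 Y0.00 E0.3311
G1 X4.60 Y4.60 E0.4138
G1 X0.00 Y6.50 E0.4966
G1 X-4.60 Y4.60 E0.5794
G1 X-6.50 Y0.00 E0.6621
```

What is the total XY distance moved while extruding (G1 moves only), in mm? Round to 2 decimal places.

39.82 mm

Sum the Euclidean lengths of each G1 segment: total = 39.82 mm.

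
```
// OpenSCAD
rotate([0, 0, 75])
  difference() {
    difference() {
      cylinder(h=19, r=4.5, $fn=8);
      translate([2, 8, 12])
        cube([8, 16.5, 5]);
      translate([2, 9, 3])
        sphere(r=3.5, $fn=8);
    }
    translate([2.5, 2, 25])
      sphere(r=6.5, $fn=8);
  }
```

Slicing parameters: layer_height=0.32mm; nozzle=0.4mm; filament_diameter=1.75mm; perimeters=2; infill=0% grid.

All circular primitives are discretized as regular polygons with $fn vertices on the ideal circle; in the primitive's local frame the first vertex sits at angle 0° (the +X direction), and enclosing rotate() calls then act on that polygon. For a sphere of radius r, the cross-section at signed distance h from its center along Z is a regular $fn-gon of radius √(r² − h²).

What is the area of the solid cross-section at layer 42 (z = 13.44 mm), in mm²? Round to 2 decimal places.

At z = 13.44 mm: the r=4.5 cylinder gives a regular 8-gon of circumradius 4.5 (constant along its height) (area = (8/2)·4.500²·sin(360°/8) = 57.28 mm²); the cube at (2, 8) is present — its section is the full 8×16.5 rectangle (area 132.00 mm²); the sphere at (2, 9) does not reach this height (|z−center|=10.440 > r=3.5); Subtracting the remaining from the first: starting from the r=4.5 cylinder (57.28 mm²), the 8×16.5 cube at (2, 8) misses the remaining region (no effect) — area = 57.28 mm²; the sphere at (2.5, 2) is absent (|z−center|=11.560 > r=6.5); After the difference (first − rest): none of the subtracted shapes is present at this height, so that combined region is unchanged — area = 57.28 mm²; (whole slice rotated 75° about Z — lengths, areas and connectivity unchanged). Overall, the cross-section is a single solid region. Net area = 57.28 mm².

57.28 mm²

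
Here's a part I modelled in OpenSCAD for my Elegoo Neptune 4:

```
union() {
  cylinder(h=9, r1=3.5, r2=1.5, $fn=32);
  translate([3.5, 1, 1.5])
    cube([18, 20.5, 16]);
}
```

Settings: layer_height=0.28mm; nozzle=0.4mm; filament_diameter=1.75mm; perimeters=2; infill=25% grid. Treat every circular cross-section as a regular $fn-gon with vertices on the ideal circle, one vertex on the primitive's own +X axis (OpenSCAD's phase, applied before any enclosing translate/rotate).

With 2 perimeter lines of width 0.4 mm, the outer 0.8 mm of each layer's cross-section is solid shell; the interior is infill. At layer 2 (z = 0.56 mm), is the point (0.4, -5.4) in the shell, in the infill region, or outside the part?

outside

At z = 0.56 mm: the cone: at t=0.062 of its height the radius interpolates to r₁+(r₂−r₁)t = 3.376, giving a regular 32-gon of that circumradius; the cube at (3.5, 1) is absent (z outside [1.5, 17.5]); Combining (union): only the cone is present, so the union is just that shape — 1 connected region. Overall, the cross-section is a single solid region. The nearest boundary edge runs (-0.00, -3.38)→(0.66, -3.31); distance from the point to it = 2.05 mm. The point is not inside any of the regions above, so it lies outside the cross-section (2.05 mm from the nearest boundary).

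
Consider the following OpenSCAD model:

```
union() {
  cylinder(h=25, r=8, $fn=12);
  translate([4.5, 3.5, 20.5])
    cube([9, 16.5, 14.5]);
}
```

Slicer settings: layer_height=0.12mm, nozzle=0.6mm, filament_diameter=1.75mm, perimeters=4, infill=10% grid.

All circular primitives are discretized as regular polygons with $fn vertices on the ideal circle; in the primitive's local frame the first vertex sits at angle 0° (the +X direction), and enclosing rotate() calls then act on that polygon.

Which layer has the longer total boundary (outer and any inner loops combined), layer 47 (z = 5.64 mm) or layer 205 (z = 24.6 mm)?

Layer 47 (z = 5.64): the r=8 cylinder contributes a regular 12-gon of circumradius 8 (perimeter = 2·12·8.000·sin(180°/12) = 49.69 mm); the cube at (4.5, 3.5) is absent (z outside [20.5, 35]); Taking the union: only the r=8 cylinder is present, so the union is just that shape — boundary = 49.69 mm. So its perimeter = 49.69 mm. Layer 205 (z = 24.6): the cylinder: section is a regular 12-gon, circumradius r=8 (perimeter = 2·12·8.000·sin(180°/12) = 49.69 mm); the 9×16.5 cube at (4.5, 3.5) contributes its full rectangle (perimeter 51.00 mm); Taking the union: the regions partially overlap (shared area 4.20 mm²), so the edge portions inside another operand are dropped and the merged outline is re-measured after clipping — boundary = 91.25 mm. So its perimeter = 91.25 mm. Layer 205 is larger (91.25 vs 49.69 mm).

layer 205 (z = 24.6 mm)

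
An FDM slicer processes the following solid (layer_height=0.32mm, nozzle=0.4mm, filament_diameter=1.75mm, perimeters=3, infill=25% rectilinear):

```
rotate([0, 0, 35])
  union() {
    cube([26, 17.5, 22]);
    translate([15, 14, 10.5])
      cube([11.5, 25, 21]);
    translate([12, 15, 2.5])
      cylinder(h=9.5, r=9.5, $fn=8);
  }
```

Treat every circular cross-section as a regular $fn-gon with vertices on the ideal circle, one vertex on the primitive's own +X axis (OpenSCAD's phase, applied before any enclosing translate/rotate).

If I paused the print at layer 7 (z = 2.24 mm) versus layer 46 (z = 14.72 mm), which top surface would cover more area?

layer 46 (z = 14.72 mm)

Layer 7 (z = 2.24): the cube (footprint 26×17.5) is included at this height (area 455.00 mm²); the cube at (15, 14) is not intersected at this z (z outside [10.5, 31.5]); the cylinder at (12, 15) is not intersected at this z (z outside [2.5, 12]); Taking the union: only the 26×17.5 cube is present, so the union is just that shape — area = 455.00 mm²; (whole slice rotated 35° about Z — lengths, areas and connectivity unchanged). So its area = 455.00 mm². Layer 46 (z = 14.72): the 26×17.5 cube contributes its full rectangle (area 455.00 mm²); the 11.5×25 cube at (15, 14) contributes its full rectangle (area 287.50 mm²); the cylinder at (12, 15) does not reach this height (z outside [2.5, 12]); Combining (union): the regions partially overlap — summed areas 742.50 mm² minus the doubly-counted overlap 38.50 mm² gives 704.00 mm² — area = 704.00 mm²; (rotated 35° about Z; rotation is an isometry so areas/perimeters/island counts are preserved). So its area = 704.00 mm². Layer 46 is larger (704.00 vs 455.00 mm²).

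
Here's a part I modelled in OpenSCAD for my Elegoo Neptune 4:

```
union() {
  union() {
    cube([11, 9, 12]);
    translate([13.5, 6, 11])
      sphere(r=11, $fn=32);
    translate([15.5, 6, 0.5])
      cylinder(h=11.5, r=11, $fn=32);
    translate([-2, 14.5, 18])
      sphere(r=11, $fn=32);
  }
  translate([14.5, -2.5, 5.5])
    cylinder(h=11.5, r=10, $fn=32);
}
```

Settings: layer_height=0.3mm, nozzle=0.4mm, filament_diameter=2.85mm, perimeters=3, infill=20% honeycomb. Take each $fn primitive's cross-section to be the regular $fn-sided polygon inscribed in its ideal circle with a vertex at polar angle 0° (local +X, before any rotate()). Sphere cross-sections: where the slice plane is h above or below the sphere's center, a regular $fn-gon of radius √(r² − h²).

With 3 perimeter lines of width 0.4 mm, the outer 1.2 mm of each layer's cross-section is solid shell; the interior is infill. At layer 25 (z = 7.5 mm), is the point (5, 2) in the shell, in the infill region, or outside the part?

At z = 7.5 mm: the cube (footprint 11×9) is included at this height; the r=11 sphere at (13.5, 6) slices to a regular 32-gon of circumradius 10.428 (√(r²−h²) with h=3.5 from center); the r=11 cylinder at (15.5, 6) contributes a regular 32-gon of circumradius 11; the r=11 sphere at (-2, 14.5) slices to a regular 32-gon of circumradius 3.279 (√(r²−h²) with h=10.5 from center); Combining (union): the regions partially overlap (shared area 381.14 mm²), so overlapping operands fuse into one piece — 2 connected regions; the cylinder at (14.5, -2.5): section is a regular 32-gon, circumradius r=10; Merging all regions: the regions partially overlap (shared area 175.03 mm²), so overlapping operands fuse into one piece — 2 connected regions. Overall, the cross-section has 2 separate islands. The nearest boundary edge runs (4.69, -0.55)→(4.86, 0.00); distance from the point to it = 2.00 mm. (Shell/infill is judged within the island containing the point — the largest one.) The point is inside the cross-section and 2.00 mm from the nearest boundary — more than the 1.2 mm shell width (3 × 0.4), so it's in the infill interior.

infill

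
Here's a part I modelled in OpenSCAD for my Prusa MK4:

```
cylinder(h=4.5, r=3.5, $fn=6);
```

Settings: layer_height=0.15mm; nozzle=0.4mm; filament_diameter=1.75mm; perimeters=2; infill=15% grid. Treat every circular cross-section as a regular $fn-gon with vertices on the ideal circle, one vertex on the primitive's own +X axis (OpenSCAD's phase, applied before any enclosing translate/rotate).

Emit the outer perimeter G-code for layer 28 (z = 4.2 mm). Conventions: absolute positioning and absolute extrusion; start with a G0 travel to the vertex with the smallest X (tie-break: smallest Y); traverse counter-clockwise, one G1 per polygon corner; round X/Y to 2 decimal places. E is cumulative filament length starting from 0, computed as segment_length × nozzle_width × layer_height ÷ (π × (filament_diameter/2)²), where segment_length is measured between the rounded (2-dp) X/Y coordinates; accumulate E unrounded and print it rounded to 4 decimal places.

At z = 4.2 mm: the r=3.5 cylinder contributes a regular 6-gon of circumradius 3.5. The outline is a single polygon with 6 vertices. Extrusion per mm of travel: 0.4 × 0.15 / (π × 0.875²) = 0.024945. Accumulating E over each segment gives final E = 0.5238.

G0 X-3.50 Y0.00 Z4.20
G1 X-1.75 Y-3.03 E0.0873
G1 X1.75 Y-3.03 E0.1746
G1 X3.50 Y0.00 E0.2619
G1 X1.75 Y3.03 E0.3492
G1 X-1.75 Y3.03 E0.4365
G1 X-3.50 Y0.00 E0.5238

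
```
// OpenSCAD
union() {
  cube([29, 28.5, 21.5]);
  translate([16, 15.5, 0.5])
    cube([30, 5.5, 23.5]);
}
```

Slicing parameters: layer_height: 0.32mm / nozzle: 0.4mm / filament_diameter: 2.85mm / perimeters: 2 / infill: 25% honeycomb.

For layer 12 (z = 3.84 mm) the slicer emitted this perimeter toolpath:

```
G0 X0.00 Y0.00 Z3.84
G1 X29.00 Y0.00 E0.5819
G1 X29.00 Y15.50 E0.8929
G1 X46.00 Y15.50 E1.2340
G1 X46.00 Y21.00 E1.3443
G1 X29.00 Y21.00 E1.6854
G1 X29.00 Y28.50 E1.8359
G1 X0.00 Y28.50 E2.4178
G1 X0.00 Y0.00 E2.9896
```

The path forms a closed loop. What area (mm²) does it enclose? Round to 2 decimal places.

Apply the shoelace formula to the sequence of (X, Y) vertices; enclosed area = 920.00 mm².

920.00 mm²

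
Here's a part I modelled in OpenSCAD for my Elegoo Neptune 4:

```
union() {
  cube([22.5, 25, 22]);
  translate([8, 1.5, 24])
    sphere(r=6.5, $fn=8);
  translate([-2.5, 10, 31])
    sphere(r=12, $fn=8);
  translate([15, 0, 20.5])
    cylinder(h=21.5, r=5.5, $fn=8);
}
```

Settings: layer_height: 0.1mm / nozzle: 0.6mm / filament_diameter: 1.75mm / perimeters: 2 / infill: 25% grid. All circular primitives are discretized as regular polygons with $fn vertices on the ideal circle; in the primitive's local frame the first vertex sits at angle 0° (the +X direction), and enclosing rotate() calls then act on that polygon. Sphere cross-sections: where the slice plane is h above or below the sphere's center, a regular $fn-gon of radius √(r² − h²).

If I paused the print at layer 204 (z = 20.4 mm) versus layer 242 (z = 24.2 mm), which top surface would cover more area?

Layer 204 (z = 20.4): the cube is present — its section is the full 22.5×25 rectangle (area 562.50 mm²); the r=6.5 sphere at (8, 1.5) contributes a regular 8-gon of circumradius √(6.5²−3.6²) = 5.412 (area = (8/2)·5.412²·sin(360°/8) = 82.84 mm²); the r=12 sphere at (-2.5, 10) contributes a regular 8-gon of circumradius √(12²−10.6²) = 5.625 (area = (8/2)·5.625²·sin(360°/8) = 89.49 mm²); the cylinder at (15, 0) does not reach this height (z outside [20.5, 42]); Combining (union): the regions partially overlap — summed areas 734.84 mm² minus the doubly-counted overlap 75.94 mm² gives 658.90 mm² — area = 658.90 mm². So its area = 658.90 mm². Layer 242 (z = 24.2): the cube is absent (z outside [0, 22]); the sphere at (8, 1.5): section is a regular 8-gon, circumradius = √(r²−h²) = √(6.5²−0.2²) = 6.497 (area = (8/2)·6.497²·sin(360°/8) = 119.39 mm²); the r=12 sphere at (-2.5, 10) slices to a regular 8-gon of circumradius 9.887 (√(r²−h²) with h=6.8 from center) (area = (8/2)·9.887²·sin(360°/8) = 276.51 mm²); the cylinder at (15, 0): section is a regular 8-gon, circumradius r=5.5 (area = (8/2)·5.500²·sin(360°/8) = 85.56 mm²); Combining (union): the regions partially overlap — summed areas 481.45 mm² minus the doubly-counted overlap 35.91 mm² gives 445.55 mm² — area = 445.55 mm². So its area = 445.55 mm². Layer 204 is larger (658.90 vs 445.55 mm²).

layer 204 (z = 20.4 mm)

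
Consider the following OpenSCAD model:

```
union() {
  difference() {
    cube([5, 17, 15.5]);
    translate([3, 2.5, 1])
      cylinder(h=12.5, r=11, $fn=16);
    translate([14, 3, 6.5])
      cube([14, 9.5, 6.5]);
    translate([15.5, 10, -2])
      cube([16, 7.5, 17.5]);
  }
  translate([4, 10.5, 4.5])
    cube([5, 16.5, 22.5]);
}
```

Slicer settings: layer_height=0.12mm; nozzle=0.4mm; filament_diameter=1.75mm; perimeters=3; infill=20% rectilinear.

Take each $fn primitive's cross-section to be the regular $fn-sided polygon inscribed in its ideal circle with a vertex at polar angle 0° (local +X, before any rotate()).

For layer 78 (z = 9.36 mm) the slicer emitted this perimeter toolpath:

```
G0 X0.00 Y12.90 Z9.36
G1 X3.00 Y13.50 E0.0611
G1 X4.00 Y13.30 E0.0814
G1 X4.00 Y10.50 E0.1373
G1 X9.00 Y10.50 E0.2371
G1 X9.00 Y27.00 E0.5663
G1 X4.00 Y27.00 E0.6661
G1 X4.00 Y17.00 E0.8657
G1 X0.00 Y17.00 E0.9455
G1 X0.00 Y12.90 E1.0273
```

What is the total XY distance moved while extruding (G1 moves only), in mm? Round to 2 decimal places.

Sum the Euclidean lengths of each G1 segment: total = 51.48 mm.

51.48 mm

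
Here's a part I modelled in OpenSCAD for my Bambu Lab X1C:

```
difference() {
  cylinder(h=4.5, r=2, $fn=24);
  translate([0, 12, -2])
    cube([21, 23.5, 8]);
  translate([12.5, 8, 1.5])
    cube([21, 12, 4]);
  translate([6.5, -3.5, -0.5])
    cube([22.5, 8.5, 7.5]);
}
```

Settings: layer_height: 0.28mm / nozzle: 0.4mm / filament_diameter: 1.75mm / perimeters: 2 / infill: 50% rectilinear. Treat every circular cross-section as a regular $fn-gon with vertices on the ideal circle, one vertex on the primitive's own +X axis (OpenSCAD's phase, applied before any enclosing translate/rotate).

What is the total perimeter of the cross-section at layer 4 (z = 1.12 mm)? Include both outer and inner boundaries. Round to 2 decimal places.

12.53 mm

At z = 1.12 mm: the r=2 cylinder contributes a regular 24-gon of circumradius 2 (perimeter = 2·24·2.000·sin(180°/24) = 12.53 mm); the cube at (0, 12) (footprint 21×23.5) is included at this height (perimeter 89.00 mm); the cube at (12.5, 8) is not intersected at this z (z outside [1.5, 5.5]); the cube at (6.5, -3.5) (footprint 22.5×8.5) is included at this height (perimeter 62.00 mm); Taking the first minus the rest: starting from the r=2 cylinder, the 21×23.5 cube at (0, 12) misses the remaining region (no effect); the 22.5×8.5 cube at (6.5, -3.5) misses the remaining region (no effect) — boundary = 12.53 mm. Overall, the cross-section is a single solid region. Total boundary length (outer) = 12.53 mm.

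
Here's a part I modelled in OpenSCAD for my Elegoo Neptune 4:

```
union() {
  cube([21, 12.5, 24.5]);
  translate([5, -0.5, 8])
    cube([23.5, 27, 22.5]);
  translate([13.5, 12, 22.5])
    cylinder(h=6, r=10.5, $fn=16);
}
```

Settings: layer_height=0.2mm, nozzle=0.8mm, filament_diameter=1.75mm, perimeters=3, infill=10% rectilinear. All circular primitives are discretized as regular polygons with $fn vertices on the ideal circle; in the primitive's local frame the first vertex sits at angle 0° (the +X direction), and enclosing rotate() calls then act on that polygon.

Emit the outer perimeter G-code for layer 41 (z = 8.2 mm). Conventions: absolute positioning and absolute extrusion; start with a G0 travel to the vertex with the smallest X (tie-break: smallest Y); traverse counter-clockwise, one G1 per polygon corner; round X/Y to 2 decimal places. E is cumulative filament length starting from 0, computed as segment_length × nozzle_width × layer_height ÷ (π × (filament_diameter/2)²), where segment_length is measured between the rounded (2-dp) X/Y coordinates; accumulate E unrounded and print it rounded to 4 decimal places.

G0 X0.00 Y0.00 Z8.20
G1 X5.00 Y0.00 E0.3326
G1 X5.00 Y-0.50 E0.3659
G1 X28.50 Y-0.50 E1.9291
G1 X28.50 Y26.50 E3.7251
G1 X5.00 Y26.50 E5.2884
G1 X5.00 Y12.50 E6.2196
G1 X0.00 Y12.50 E6.5522
G1 X0.00 Y0.00 E7.3837

At z = 8.2 mm: the cube is present — its section is the full 21×12.5 rectangle; the cube at (5, -0.5) (footprint 23.5×27) is included at this height; the cylinder at (13.5, 12) is absent (z outside [22.5, 28.5]); Taking the union: the regions partially overlap (shared area 200.00 mm²), so overlapping operands fuse into one piece — 1 connected region. The outline is a single polygon with 8 vertices. Extrusion per mm of travel: 0.8 × 0.2 / (π × 0.875²) = 0.066520. Accumulating E over each segment gives final E = 7.3837.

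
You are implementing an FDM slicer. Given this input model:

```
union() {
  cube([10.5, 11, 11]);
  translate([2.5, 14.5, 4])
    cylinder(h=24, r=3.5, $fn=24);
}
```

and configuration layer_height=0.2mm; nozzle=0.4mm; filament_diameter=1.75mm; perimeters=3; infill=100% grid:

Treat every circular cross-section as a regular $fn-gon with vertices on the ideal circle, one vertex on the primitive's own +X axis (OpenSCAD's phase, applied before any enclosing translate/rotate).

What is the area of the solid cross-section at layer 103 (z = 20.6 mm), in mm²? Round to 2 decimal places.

At z = 20.6 mm: the cube is not intersected at this z (z outside [0, 11]); the r=3.5 cylinder at (2.5, 14.5) contributes a regular 24-gon of circumradius 3.5 (area = (24/2)·3.500²·sin(360°/24) = 38.05 mm²); Taking the union: only the r=3.5 cylinder at (2.5, 14.5) is present, so the union is just that shape — area = 38.05 mm². Overall, the cross-section is a single solid region. Net area = 38.05 mm².

38.05 mm²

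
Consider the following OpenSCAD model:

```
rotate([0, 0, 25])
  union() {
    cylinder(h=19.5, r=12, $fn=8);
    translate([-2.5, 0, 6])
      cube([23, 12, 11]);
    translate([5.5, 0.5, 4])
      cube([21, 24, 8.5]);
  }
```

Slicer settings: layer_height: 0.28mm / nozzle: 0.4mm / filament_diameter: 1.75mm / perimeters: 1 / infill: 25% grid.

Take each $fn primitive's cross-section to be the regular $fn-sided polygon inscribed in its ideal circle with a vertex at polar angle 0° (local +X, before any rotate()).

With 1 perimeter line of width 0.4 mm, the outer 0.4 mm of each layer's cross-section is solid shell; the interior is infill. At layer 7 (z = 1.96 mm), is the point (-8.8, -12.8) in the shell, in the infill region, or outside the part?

At z = 1.96 mm: the r=12 cylinder contributes a regular 8-gon of circumradius 12; the cube at (-2.5, 0) is not intersected at this z (z outside [6, 17]); the cube at (5.5, 0.5) does not reach this height (z outside [4, 12.5]); Combining (union): only the r=12 cylinder is present, so the union is just that shape — 1 connected region; (whole slice rotated 25° about Z — lengths, areas and connectivity unchanged). Overall, the cross-section is a single solid region. Undo the 25° rotation: the query point maps to (-13.385, -7.882) in the un-rotated model frame. The nearest boundary edge runs (-12.00, 0.00)→(-8.49, -8.49); distance from the point to it = 4.30 mm. The point is not inside any of the regions above, so it lies outside the cross-section (4.30 mm from the nearest boundary).

outside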